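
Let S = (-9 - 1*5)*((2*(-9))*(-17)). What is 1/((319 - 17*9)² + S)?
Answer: 1/23272 ≈ 4.2970e-5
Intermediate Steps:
S = -4284 (S = (-9 - 5)*(-18*(-17)) = -14*306 = -4284)
1/((319 - 17*9)² + S) = 1/((319 - 17*9)² - 4284) = 1/((319 - 153)² - 4284) = 1/(166² - 4284) = 1/(27556 - 4284) = 1/23272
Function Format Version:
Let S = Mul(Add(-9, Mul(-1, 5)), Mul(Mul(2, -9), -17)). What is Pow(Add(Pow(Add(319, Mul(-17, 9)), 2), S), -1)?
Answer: Rational(1, 23272) ≈ 4.2970e-5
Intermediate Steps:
S = -4284 (S = Mul(Add(-9, -5), Mul(-18, -17)) = Mul(-14, 306) = -4284)
Pow(Add(Pow(Add(319, Mul(-17, 9)), 2), S), -1) = Pow(Add(Pow(Add(319, Mul(-17, 9)), 2), -4284), -1) = Pow(Add(Pow(Add(319, -153), 2), -4284), -1) = Pow(Add(Pow(166, 2), -4284), -1) = Pow(Add(27556, -4284), -1) = Pow(23272, -1) = Rational(1, 23272)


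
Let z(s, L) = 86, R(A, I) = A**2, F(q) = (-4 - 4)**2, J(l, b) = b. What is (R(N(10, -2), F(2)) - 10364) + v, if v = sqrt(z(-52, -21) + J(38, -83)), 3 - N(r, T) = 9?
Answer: -10328 + sqrt(3) ≈ -10326.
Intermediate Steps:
F(q) = 64 (F(q) = (-8)**2 = 64)
N(r, T) = -6 (N(r, T) = 3 - 1*9 = 3 - 9 = -6)
v = sqrt(3) (v = sqrt(86 - 83) = sqrt(3) ≈ 1.7320)
(R(N(10, -2), F(2)) - 10364) + v = ((-6)**2 - 10364) + sqrt(3) = (36 - 10364) + sqrt(3) = -10328 + sqrt(3)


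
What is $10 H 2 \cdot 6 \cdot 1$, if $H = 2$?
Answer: $240$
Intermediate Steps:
$10 H 2 \cdot 6 \cdot 1 = 10 \cdot 2 \cdot 2 \cdot 6 \cdot 1 = 20 \cdot 2 \cdot 6 = 20 \cdot 12 = 240$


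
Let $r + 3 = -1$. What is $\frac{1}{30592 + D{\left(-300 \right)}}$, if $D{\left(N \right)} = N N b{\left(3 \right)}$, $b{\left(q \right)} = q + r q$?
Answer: $- \frac{1}{779408} \approx -1.283 \cdot 10^{-6}$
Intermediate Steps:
$r = -4$ ($r = -3 - 1 = -4$)
$b{\left(q \right)} = - 3 q$ ($b{\left(q \right)} = q - 4 q = - 3 q$)
$D{\left(N \right)} = - 9 N^{2}$ ($D{\left(N \right)} = N N \left(\left(-3\right) 3\right) = N^{2} \left(-9\right) = - 9 N^{2}$)
$\frac{1}{30592 + D{\left(-300 \right)}} = \frac{1}{30592 - 9 \left(-300\right)^{2}} = \frac{1}{30592 - 810000} = \frac{1}{-779408} = - \frac{1}{779408}$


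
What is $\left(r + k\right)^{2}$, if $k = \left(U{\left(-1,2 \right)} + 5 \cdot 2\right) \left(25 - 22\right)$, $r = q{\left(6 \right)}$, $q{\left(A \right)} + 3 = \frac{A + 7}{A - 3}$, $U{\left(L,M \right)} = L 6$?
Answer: $\frac{1600}{9} \approx 177.78$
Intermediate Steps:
$U{\left(L,M \right)} = 6 L$
$q{\left(A \right)} = -3 + \frac{7 + A}{-3 + A}$ ($q{\left(A \right)} = -3 + \frac{A + 7}{A - 3} = -3 + \frac{7 + A}{-3 + A}$)
$r = \frac{4}{3}$ ($r = \frac{2 \left(8 - 6\right)}{-3 + 6} = \frac{2 \left(8 - 6\right)}{3} = 2 \cdot \frac{1}{3} \cdot 2 = \frac{4}{3} \approx 1.3333$)
$k = 12$ ($k = \left(6 \left(-1\right) + 5 \cdot 2\right) \left(25 - 22\right) = \left(-6 + 10\right) 3 = 4 \cdot 3 = 12$)
$\left(r + k\right)^{2} = \left(\frac{4}{3} + 12\right)^{2} = \left(\frac{40}{3}\right)^{2} = \frac{1600}{9}$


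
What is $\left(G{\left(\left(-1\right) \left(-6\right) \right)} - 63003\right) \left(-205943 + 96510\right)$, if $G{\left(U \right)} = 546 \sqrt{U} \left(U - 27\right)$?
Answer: $6894607299 + 1254758778 \sqrt{6} \approx 9.9681 \cdot 10^{9}$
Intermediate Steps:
$G{\left(U \right)} = 546 \sqrt{U} \left(-27 + U\right)$
$\left(G{\left(\left(-1\right) \left(-6\right) \right)} - 63003\right) \left(-205943 + 96510\right) = \left(546 \sqrt{\left(-1\right) \left(-6\right)} \left(-27 - -6\right) - 63003\right) \left(-205943 + 96510\right) = \left(546 \sqrt{6} \left(-27 + 6\right) - 63003\right) \left(-109433\right) = \left(546 \sqrt{6} \left(-21\right) - 63003\right) \left(-109433\right) = \left(- 11466 \sqrt{6} - 63003\right) \left(-109433\right) = \left(-63003 - 11466 \sqrt{6}\right) \left(-109433\right) = 6894607299 + 1254758778 \sqrt{6}$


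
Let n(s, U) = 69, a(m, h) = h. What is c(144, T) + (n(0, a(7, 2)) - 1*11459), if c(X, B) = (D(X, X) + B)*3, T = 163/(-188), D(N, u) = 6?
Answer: -2138425/188 ≈ -11375.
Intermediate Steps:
T = -163/188 (T = 163*(-1/188) = -163/188 ≈ -0.86702)
c(X, B) = 18 + 3*B (c(X, B) = (6 + B)*3 = 18 + 3*B)
c(144, T) + (n(0, a(7, 2)) - 1*11459) = (18 + 3*(-163/188)) + (69 - 1*11459) = (18 - 489/188) + (69 - 11459) = 2895/188 - 11390 = -2138425/188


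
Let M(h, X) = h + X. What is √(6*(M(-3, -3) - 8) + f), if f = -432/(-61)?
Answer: 2*I*√71553/61 ≈ 8.7703*I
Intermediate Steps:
M(h, X) = X + h
f = 432/61 (f = -432*(-1/61) = 432/61 ≈ 7.0820)
√(6*(M(-3, -3) - 8) + f) = √(6*((-3 - 3) - 8) + 432/61) = √(6*(-6 - 8) + 432/61) = √(6*(-14) + 432/61) = √(-84 + 432/61) = √(-4692/61) = 2*I*√71553/61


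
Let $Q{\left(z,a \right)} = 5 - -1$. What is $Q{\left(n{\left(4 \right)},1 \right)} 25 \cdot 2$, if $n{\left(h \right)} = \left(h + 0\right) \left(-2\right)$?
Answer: $300$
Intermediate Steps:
$n{\left(h \right)} = - 2 h$ ($n{\left(h \right)} = h \left(-2\right) = - 2 h$)
$Q{\left(z,a \right)} = 6$ ($Q{\left(z,a \right)} = 5 + 1 = 6$)
$Q{\left(n{\left(4 \right)},1 \right)} 25 \cdot 2 = 6 \cdot 25 \cdot 2 = 150 \cdot 2 = 300$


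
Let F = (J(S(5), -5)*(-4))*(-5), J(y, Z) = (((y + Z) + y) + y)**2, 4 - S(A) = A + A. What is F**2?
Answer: 111936400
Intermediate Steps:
S(A) = 4 - 2*A (S(A) = 4 - (A + A) = 4 - 2*A)
J(y, Z) = (Z + 3*y)**2 (J(y, Z) = (((Z + y) + y) + y)**2 = ((Z + 2*y) + y)**2 = (Z + 3*y)**2)
F = 10580 (F = ((-5 + 3*(4 - 2*5))**2*(-4))*(-5) = ((-5 + 3*(4 - 10))**2*(-4))*(-5) = ((-5 + 3*(-6))**2*(-4))*(-5) = ((-5 - 18)**2*(-4))*(-5) = ((-23)**2*(-4))*(-5) = (529*(-4))*(-5) = -2116*(-5) = 10580)
F**2 = 10580**2 = 111936400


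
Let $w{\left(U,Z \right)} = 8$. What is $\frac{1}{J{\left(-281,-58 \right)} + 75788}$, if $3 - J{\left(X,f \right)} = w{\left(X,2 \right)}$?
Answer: $\frac{1}{75783} \approx 1.3196 \cdot 10^{-5}$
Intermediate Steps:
$J{\left(X,f \right)} = -5$ ($J{\left(X,f \right)} = 3 - 8 = -5$)
$\frac{1}{J{\left(-281,-58 \right)} + 75788} = \frac{1}{-5 + 75788} = \frac{1}{75783}$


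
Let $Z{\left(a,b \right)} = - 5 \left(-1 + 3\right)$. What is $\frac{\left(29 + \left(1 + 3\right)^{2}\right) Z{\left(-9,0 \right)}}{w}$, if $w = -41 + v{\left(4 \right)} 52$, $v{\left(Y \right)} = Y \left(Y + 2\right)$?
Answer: $- \frac{450}{1207} \approx -0.37283$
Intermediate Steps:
$Z{\left(a,b \right)} = -10$ ($Z{\left(a,b \right)} = \left(-5\right) 2 = -10$)
$v{\left(Y \right)} = Y \left(2 + Y\right)$
$w = 1207$ ($w = -41 + 4 \left(2 + 4\right) 52 = -41 + 4 \cdot 6 \cdot 52 = -41 + 24 \cdot 52 = -41 + 1248 = 1207$)
$\frac{\left(29 + \left(1 + 3\right)^{2}\right) Z{\left(-9,0 \right)}}{w} = \frac{\left(29 + \left(1 + 3\right)^{2}\right) \left(-10\right)}{1207} = \left(29 + 4^{2}\right) \left(-10\right) \frac{1}{1207} = \left(29 + 16\right) \left(-10\right) \frac{1}{1207} = 45 \left(-10\right) \frac{1}{1207} = \left(-450\right) \frac{1}{1207} = - \frac{450}{1207}$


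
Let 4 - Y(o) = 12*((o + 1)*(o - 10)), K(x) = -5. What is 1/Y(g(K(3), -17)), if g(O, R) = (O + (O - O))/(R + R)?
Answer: 289/40351 ≈ 0.0071622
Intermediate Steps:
g(O, R) = O/(2*R) (g(O, R) = (O + 0)/((2*R)) = O*(1/(2*R)) = O/(2*R))
Y(o) = 4 - 12*(1 + o)*(-10 + o) (Y(o) = 4 - 12*(o + 1)*(o - 10) = 4 - 12*(1 + o)*(-10 + o))
1/Y(g(K(3), -17)) = 1/(124 - 12*((½)*(-5)/(-17))² + 108*((½)*(-5)/(-17))) = 1/(124 - 12*((½)*(-5)*(-1/17))² + 108*((½)*(-5)*(-1/17))) = 1/(124 - 12*(5/34)² + 108*(5/34)) = 1/(124 - 12*25/1156 + 270/17) = 1/(124 - 75/289 + 270/17) = 1/(40351/289) = 289/40351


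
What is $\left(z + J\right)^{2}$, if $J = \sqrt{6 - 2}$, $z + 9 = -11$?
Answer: $324$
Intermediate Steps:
$z = -20$ ($z = -9 - 11 = -20$)
$J = 2$ ($J = \sqrt{4} = 2$)
$\left(z + J\right)^{2} = \left(-20 + 2\right)^{2} = \left(-18\right)^{2} = 324$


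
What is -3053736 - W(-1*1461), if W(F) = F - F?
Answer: -3053736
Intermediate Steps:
W(F) = 0
-3053736 - W(-1*1461) = -3053736 - 1*0 = -3053736 + 0 = -3053736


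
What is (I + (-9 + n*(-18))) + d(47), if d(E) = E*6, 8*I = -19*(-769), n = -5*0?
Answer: 16795/8 ≈ 2099.4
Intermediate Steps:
n = 0
I = 14611/8 (I = (-19*(-769))/8 = (1/8)*14611 = 14611/8 ≈ 1826.4)
d(E) = 6*E
(I + (-9 + n*(-18))) + d(47) = (14611/8 + (-9 + 0*(-18))) + 6*47 = (14611/8 + (-9 + 0)) + 282 = (14611/8 - 9) + 282 = 14539/8 + 282 = 16795/8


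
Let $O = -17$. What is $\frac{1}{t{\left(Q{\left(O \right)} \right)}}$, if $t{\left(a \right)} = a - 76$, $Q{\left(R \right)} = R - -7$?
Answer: $- \frac{1}{86} \approx -0.011628$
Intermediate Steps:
$Q{\left(R \right)} = 7 + R$ ($Q{\left(R \right)} = R + 7 = 7 + R$)
$t{\left(a \right)} = -76 + a$ ($t{\left(a \right)} = a - 76 = -76 + a$)
$\frac{1}{t{\left(Q{\left(O \right)} \right)}} = \frac{1}{-76 + \left(7 - 17\right)} = \frac{1}{-76 - 10} = \frac{1}{-86} = - \frac{1}{86}$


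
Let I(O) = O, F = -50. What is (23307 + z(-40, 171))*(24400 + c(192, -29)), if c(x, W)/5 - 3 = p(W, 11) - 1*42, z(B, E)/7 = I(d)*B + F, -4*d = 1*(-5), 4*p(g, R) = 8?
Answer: 547428505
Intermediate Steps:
p(g, R) = 2 (p(g, R) = (¼)*8 = 2)
d = 5/4 (d = -(-5)/4 = -¼*(-5) = 5/4 ≈ 1.2500)
z(B, E) = -350 + 35*B/4 (z(B, E) = 7*(5*B/4 - 50) = 7*(-50 + 5*B/4) = -350 + 35*B/4)
c(x, W) = -185 (c(x, W) = 15 + 5*(2 - 1*42) = 15 + 5*(2 - 42) = 15 + 5*(-40) = 15 - 200 = -185)
(23307 + z(-40, 171))*(24400 + c(192, -29)) = (23307 + (-350 + (35/4)*(-40)))*(24400 - 185) = (23307 + (-350 - 350))*24215 = (23307 - 700)*24215 = 22607*24215 = 547428505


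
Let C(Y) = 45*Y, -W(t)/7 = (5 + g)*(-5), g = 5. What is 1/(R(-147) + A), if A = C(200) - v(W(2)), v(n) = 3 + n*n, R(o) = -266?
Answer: -1/113769 ≈ -8.7897e-6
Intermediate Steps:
W(t) = 350 (W(t) = -7*(5 + 5)*(-5) = -70*(-5) = -7*(-50) = 350)
v(n) = 3 + n²
A = -113503 (A = 45*200 - (3 + 350²) = 9000 - (3 + 122500) = 9000 - 1*122503 = 9000 - 122503 = -113503)
1/(R(-147) + A) = 1/(-266 - 113503) = 1/(-113769) = -1/113769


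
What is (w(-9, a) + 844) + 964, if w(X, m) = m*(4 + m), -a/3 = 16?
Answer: 3920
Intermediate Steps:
a = -48 (a = -3*16 = -48)
(w(-9, a) + 844) + 964 = (-48*(4 - 48) + 844) + 964 = (-48*(-44) + 844) + 964 = (2112 + 844) + 964 = 2956 + 964 = 3920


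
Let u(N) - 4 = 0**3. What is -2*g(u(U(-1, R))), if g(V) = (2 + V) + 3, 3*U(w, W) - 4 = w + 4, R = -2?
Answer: -18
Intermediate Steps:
U(w, W) = 8/3 + w/3 (U(w, W) = 4/3 + (w + 4)/3 = 4/3 + (4 + w)/3 = 4/3 + (4/3 + w/3) = 8/3 + w/3)
u(N) = 4 (u(N) = 4 + 0**3 = 4 + 0 = 4)
g(V) = 5 + V
-2*g(u(U(-1, R))) = -2*(5 + 4) = -2*9 = -18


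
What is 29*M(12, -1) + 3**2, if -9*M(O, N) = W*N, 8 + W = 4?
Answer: -35/9 ≈ -3.8889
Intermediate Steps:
W = -4 (W = -8 + 4 = -4)
M(O, N) = 4*N/9 (M(O, N) = -(-4)*N/9 = 4*N/9)
29*M(12, -1) + 3**2 = 29*((4/9)*(-1)) + 3**2 = 29*(-4/9) + 9 = -116/9 + 9 = -35/9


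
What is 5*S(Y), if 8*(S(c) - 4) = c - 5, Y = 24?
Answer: 255/8 ≈ 31.875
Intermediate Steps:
S(c) = 27/8 + c/8 (S(c) = 4 + (c - 5)/8 = 4 + (-5 + c)/8 = 4 + (-5/8 + c/8) = 27/8 + c/8)
5*S(Y) = 5*(27/8 + (⅛)*24) = 5*(27/8 + 3) = 5*(51/8) = 255/8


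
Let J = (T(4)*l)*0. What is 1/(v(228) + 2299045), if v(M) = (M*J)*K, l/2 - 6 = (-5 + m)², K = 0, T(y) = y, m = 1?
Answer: 1/2299045 ≈ 4.3496e-7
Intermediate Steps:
l = 44 (l = 12 + 2*(-5 + 1)² = 12 + 2*(-4)² = 12 + 2*16 = 12 + 32 = 44)
J = 0 (J = (4*44)*0 = 176*0 = 0)
v(M) = 0 (v(M) = (M*0)*0 = 0*0 = 0)
1/(v(228) + 2299045) = 1/(0 + 2299045) = 1/2299045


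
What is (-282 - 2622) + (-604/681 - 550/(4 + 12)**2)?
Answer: -253400459/87168 ≈ -2907.0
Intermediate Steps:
(-282 - 2622) + (-604/681 - 550/(4 + 12)**2) = -2904 + (-604*1/681 - 550/(16**2)) = -2904 + (-604/681 - 550/256) = -2904 + (-604/681 - 550*1/256) = -2904 + (-604/681 - 275/128) = -2904 - 264587/87168 = -253400459/87168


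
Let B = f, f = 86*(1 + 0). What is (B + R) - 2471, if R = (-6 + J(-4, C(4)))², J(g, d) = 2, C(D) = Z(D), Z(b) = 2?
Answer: -2369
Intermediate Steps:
C(D) = 2
R = 16 (R = (-6 + 2)² = (-4)² = 16)
f = 86 (f = 86*1 = 86)
B = 86
(B + R) - 2471 = (86 + 16) - 2471 = 102 - 2471 = -2369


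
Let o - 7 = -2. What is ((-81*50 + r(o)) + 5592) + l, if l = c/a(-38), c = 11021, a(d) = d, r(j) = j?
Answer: 47765/38 ≈ 1257.0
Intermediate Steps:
o = 5 (o = 7 - 2 = 5)
l = -11021/38 (l = 11021/(-38) = 11021*(-1/38) = -11021/38 ≈ -290.03)
((-81*50 + r(o)) + 5592) + l = ((-81*50 + 5) + 5592) - 11021/38 = ((-4050 + 5) + 5592) - 11021/38 = (-4045 + 5592) - 11021/38 = 1547 - 11021/38 = 47765/38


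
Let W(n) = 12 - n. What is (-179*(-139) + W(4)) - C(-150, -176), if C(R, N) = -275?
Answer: 25164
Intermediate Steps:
(-179*(-139) + W(4)) - C(-150, -176) = (-179*(-139) + (12 - 1*4)) - 1*(-275) = (24881 + (12 - 4)) + 275 = (24881 + 8) + 275 = 24889 + 275 = 25164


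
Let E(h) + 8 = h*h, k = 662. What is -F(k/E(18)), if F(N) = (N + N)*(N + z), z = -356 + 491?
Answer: -7169791/12482 ≈ -574.41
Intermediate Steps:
z = 135
E(h) = -8 + h² (E(h) = -8 + h*h = -8 + h²)
F(N) = 2*N*(135 + N) (F(N) = (N + N)*(N + 135) = (2*N)*(135 + N) = 2*N*(135 + N))
-F(k/E(18)) = -2*662/(-8 + 18²)*(135 + 662/(-8 + 18²)) = -2*662/(-8 + 324)*(135 + 662/(-8 + 324)) = -2*662/316*(135 + 662/316) = -2*662*(1/316)*(135 + 662*(1/316)) = -2*331*(135 + 331/158)/158 = -2*331*21661/(158*158) = -1*7169791/12482 = -7169791/12482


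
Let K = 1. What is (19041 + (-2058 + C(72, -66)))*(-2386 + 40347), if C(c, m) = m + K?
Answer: 642224198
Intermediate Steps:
C(c, m) = 1 + m (C(c, m) = m + 1 = 1 + m)
(19041 + (-2058 + C(72, -66)))*(-2386 + 40347) = (19041 + (-2058 + (1 - 66)))*(-2386 + 40347) = (19041 + (-2058 - 65))*37961 = (19041 - 2123)*37961 = 16918*37961 = 642224198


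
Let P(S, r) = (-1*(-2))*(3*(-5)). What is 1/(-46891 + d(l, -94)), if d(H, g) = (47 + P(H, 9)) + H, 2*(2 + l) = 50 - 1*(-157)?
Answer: -2/93545 ≈ -2.1380e-5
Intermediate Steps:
P(S, r) = -30 (P(S, r) = 2*(-15) = -30)
l = 203/2 (l = -2 + (50 - 1*(-157))/2 = -2 + (50 + 157)/2 = -2 + (½)*207 = -2 + 207/2 = 203/2 ≈ 101.50)
d(H, g) = 17 + H (d(H, g) = (47 - 30) + H = 17 + H)
1/(-46891 + d(l, -94)) = 1/(-46891 + (17 + 203/2)) = 1/(-46891 + 237/2) = 1/(-93545/2) = -2/93545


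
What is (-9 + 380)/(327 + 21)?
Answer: 371/348 ≈ 1.0661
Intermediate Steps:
(-9 + 380)/(327 + 21) = 371/348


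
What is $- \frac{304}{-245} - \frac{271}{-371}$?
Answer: $\frac{25597}{12985} \approx 1.9713$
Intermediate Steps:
$- \frac{304}{-245} - \frac{271}{-371} = \left(-304\right) \left(- \frac{1}{245}\right) - - \frac{271}{371} = \frac{304}{245} + \frac{271}{371} = \frac{25597}{12985}$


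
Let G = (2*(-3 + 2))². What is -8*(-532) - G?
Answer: 4252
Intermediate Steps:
G = 4 (G = (2*(-1))² = (-2)² = 4)
-8*(-532) - G = -8*(-532) - 1*4 = 4256 - 4 = 4252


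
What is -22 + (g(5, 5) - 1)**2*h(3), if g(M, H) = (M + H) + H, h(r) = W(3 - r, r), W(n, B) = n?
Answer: -22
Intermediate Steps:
h(r) = 3 - r
g(M, H) = M + 2*H (g(M, H) = (H + M) + H = M + 2*H)
-22 + (g(5, 5) - 1)**2*h(3) = -22 + ((5 + 2*5) - 1)**2*(3 - 1*3) = -22 + ((5 + 10) - 1)**2*(3 - 3) = -22 + (15 - 1)**2*0 = -22 + 14**2*0 = -22 + 196*0 = -22 + 0 = -22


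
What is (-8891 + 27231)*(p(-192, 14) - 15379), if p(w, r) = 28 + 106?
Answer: -279593300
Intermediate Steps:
p(w, r) = 134
(-8891 + 27231)*(p(-192, 14) - 15379) = (-8891 + 27231)*(134 - 15379) = 18340*(-15245) = -279593300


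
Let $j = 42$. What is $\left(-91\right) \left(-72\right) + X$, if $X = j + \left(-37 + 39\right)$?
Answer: $6596$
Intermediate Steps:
$X = 44$ ($X = 42 + \left(-37 + 39\right) = 42 + 2 = 44$)
$\left(-91\right) \left(-72\right) + X = \left(-91\right) \left(-72\right) + 44 = 6552 + 44 = 6596$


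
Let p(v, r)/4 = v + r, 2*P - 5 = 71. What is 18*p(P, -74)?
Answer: -2592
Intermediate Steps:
P = 38 (P = 5/2 + (1/2)*71 = 5/2 + 71/2 = 38)
p(v, r) = 4*r + 4*v (p(v, r) = 4*(v + r) = 4*(r + v) = 4*r + 4*v)
18*p(P, -74) = 18*(4*(-74) + 4*38) = 18*(-296 + 152) = 18*(-144) = -2592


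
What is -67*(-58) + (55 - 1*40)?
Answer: 3901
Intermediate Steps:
-67*(-58) + (55 - 1*40) = 3886 + (55 - 40) = 3886 + 15 = 3901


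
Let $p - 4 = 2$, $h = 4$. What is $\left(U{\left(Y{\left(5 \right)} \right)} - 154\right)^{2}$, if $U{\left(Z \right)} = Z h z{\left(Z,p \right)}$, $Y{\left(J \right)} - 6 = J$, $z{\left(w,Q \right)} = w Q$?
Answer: $7562500$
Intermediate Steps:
$p = 6$ ($p = 4 + 2 = 6$)
$z{\left(w,Q \right)} = Q w$
$Y{\left(J \right)} = 6 + J$
$U{\left(Z \right)} = 24 Z^{2}$ ($U{\left(Z \right)} = Z 4 \cdot 6 Z = 4 Z 6 Z = 24 Z^{2}$)
$\left(U{\left(Y{\left(5 \right)} \right)} - 154\right)^{2} = \left(24 \left(6 + 5\right)^{2} - 154\right)^{2} = \left(24 \cdot 11^{2} - 154\right)^{2} = \left(24 \cdot 121 - 154\right)^{2} = \left(2904 - 154\right)^{2} = 2750^{2} = 7562500$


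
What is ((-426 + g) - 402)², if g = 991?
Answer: 26569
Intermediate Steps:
((-426 + g) - 402)² = ((-426 + 991) - 402)² = (565 - 402)² = 163² = 26569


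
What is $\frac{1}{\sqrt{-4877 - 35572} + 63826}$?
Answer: $\frac{658}{41997925} - \frac{i \sqrt{40449}}{4073798725} \approx 1.5667 \cdot 10^{-5} - 4.9369 \cdot 10^{-8} i$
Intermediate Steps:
$\frac{1}{\sqrt{-4877 - 35572} + 63826} = \frac{1}{\sqrt{-40449} + 63826} = \frac{1}{i \sqrt{40449} + 63826} = \frac{1}{63826 + i \sqrt{40449}}$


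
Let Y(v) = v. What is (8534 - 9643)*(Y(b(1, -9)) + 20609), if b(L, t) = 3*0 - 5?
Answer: -22849836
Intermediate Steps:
b(L, t) = -5 (b(L, t) = 0 - 5 = -5)
(8534 - 9643)*(Y(b(1, -9)) + 20609) = (8534 - 9643)*(-5 + 20609) = -1109*20604 = -22849836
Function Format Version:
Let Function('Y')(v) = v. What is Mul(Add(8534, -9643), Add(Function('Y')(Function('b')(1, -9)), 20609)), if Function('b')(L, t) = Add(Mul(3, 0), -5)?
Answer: -22849836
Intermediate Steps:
Function('b')(L, t) = -5 (Function('b')(L, t) = Add(0, -5) = -5)
Mul(Add(8534, -9643), Add(Function('Y')(Function('b')(1, -9)), 20609)) = Mul(Add(8534, -9643), Add(-5, 20609)) = Mul(-1109, 20604) = -22849836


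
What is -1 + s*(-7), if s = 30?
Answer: -211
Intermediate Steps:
-1 + s*(-7) = -1 + 30*(-7) = -1 - 210 = -211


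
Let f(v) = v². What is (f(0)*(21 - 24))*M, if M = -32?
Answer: 0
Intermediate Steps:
(f(0)*(21 - 24))*M = (0²*(21 - 24))*(-32) = (0*(-3))*(-32) = 0*(-32) = 0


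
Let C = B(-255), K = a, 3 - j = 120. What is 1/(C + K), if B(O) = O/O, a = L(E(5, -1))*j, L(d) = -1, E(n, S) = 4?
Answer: 1/118 ≈ 0.0084746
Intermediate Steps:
j = -117 (j = 3 - 1*120 = 3 - 120 = -117)
a = 117 (a = -1*(-117) = 117)
K = 117
B(O) = 1
C = 1
1/(C + K) = 1/(1 + 117) = 1/118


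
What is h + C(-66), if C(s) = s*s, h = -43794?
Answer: -39438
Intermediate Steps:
C(s) = s²
h + C(-66) = -43794 + (-66)² = -43794 + 4356 = -39438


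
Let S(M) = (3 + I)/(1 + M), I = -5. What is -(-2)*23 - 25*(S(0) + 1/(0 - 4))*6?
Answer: 767/2 ≈ 383.50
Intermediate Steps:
S(M) = -2/(1 + M) (S(M) = (3 - 5)/(1 + M) = -2/(1 + M))
-(-2)*23 - 25*(S(0) + 1/(0 - 4))*6 = -(-2)*23 - 25*(-2/(1 + 0) + 1/(0 - 4))*6 = -1*(-46) - 25*(-2/1 + 1/(-4))*6 = 46 - 25*(-2*1 - ¼)*6 = 46 - 25*(-2 - ¼)*6 = 46 - (-225)*6/4 = 46 - 25*(-27/2) = 46 + 675/2 = 767/2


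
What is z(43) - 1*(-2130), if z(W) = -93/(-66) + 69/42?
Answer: 164245/77 ≈ 2133.1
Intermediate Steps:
z(W) = 235/77 (z(W) = -93*(-1/66) + 69*(1/42) = 31/22 + 23/14 = 235/77)
z(43) - 1*(-2130) = 235/77 - 1*(-2130) = 235/77 + 2130 = 164245/77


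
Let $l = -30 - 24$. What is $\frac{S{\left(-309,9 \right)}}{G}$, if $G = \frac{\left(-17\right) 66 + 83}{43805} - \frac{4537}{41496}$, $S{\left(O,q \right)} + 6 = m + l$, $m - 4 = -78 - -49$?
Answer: $\frac{11885172600}{18604433} \approx 638.84$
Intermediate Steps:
$m = -25$ ($m = 4 - 29 = -25$)
$l = -54$ ($l = -30 - 24 = -54$)
$S{\left(O,q \right)} = -85$ ($S{\left(O,q \right)} = -6 - 79 = -85$)
$G = - \frac{18604433}{139825560}$ ($G = \left(-1122 + 83\right) \frac{1}{43805} - \frac{349}{3192} = \left(-1039\right) \frac{1}{43805} - \frac{349}{3192} = - \frac{1039}{43805} - \frac{349}{3192} = - \frac{18604433}{139825560} \approx -0.13305$)
$\frac{S{\left(-309,9 \right)}}{G} = - \frac{85}{- \frac{18604433}{139825560}} = \left(-85\right) \left(- \frac{139825560}{18604433}\right) = \frac{11885172600}{18604433}$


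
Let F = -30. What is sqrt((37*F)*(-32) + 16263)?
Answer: sqrt(51783) ≈ 227.56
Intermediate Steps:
sqrt((37*F)*(-32) + 16263) = sqrt((37*(-30))*(-32) + 16263) = sqrt(-1110*(-32) + 16263) = sqrt(35520 + 16263) = sqrt(51783)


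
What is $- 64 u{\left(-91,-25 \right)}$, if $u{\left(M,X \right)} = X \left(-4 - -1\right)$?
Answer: $-4800$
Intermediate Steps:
$u{\left(M,X \right)} = - 3 X$ ($u{\left(M,X \right)} = X \left(-4 + 1\right) = X \left(-3\right) = - 3 X$)
$- 64 u{\left(-91,-25 \right)} = - 64 \left(\left(-3\right) \left(-25\right)\right) = \left(-64\right) 75 = -4800$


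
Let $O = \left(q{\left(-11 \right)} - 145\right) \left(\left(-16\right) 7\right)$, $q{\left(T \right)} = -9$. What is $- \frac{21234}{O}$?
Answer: $- \frac{10617}{8624} \approx -1.2311$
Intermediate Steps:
$O = 17248$ ($O = \left(-9 - 145\right) \left(\left(-16\right) 7\right) = \left(-154\right) \left(-112\right) = 17248$)
$- \frac{21234}{O} = - \frac{21234}{17248} = \left(-21234\right) \frac{1}{17248} = - \frac{10617}{8624}$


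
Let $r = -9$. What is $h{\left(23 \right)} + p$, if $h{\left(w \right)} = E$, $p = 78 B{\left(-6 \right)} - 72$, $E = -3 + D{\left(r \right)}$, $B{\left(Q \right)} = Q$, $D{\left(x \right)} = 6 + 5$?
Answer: $-532$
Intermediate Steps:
$D{\left(x \right)} = 11$
$E = 8$ ($E = -3 + 11 = 8$)
$p = -540$ ($p = 78 \left(-6\right) - 72 = -468 - 72 = -540$)
$h{\left(w \right)} = 8$
$h{\left(23 \right)} + p = 8 - 540 = -532$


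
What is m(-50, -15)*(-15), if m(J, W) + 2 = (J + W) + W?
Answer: 1230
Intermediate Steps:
m(J, W) = -2 + J + 2*W (m(J, W) = -2 + ((J + W) + W) = -2 + (J + 2*W) = -2 + J + 2*W)
m(-50, -15)*(-15) = (-2 - 50 + 2*(-15))*(-15) = (-2 - 50 - 30)*(-15) = -82*(-15) = 1230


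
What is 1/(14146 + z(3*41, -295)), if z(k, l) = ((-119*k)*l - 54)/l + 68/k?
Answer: -36285/17789233 ≈ -0.0020397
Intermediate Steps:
z(k, l) = 68/k + (-54 - 119*k*l)/l (z(k, l) = (-119*k*l - 54)/l + 68/k = (-54 - 119*k*l)/l + 68/k = 68/k + (-54 - 119*k*l)/l)
1/(14146 + z(3*41, -295)) = 1/(14146 + (-357*41 - 54/(-295) + 68/((3*41)))) = 1/(14146 + (-119*123 - 54*(-1/295) + 68/123)) = 1/(14146 + (-14637 + 54/295 + 68*(1/123))) = 1/(14146 + (-14637 + 54/295 + 68/123)) = 1/(14146 - 531076843/36285) = 1/(-17789233/36285) = -36285/17789233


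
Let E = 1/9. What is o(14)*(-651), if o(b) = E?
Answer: -217/3 ≈ -72.333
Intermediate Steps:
E = 1/9 ≈ 0.11111
o(b) = 1/9
o(14)*(-651) = (1/9)*(-651) = -217/3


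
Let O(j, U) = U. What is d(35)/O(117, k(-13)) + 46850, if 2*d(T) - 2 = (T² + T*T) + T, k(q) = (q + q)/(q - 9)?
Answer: 1245457/26 ≈ 47902.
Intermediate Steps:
k(q) = 2*q/(-9 + q) (k(q) = (2*q)/(-9 + q) = 2*q/(-9 + q))
d(T) = 1 + T² + T/2 (d(T) = 1 + ((T² + T*T) + T)/2 = 1 + ((T² + T²) + T)/2 = 1 + (2*T² + T)/2 = 1 + (T + 2*T²)/2 = 1 + (T² + T/2) = 1 + T² + T/2)
d(35)/O(117, k(-13)) + 46850 = (1 + 35² + (½)*35)/((2*(-13)/(-9 - 13))) + 46850 = (1 + 1225 + 35/2)/((2*(-13)/(-22))) + 46850 = 2487/(2*((2*(-13)*(-1/22)))) + 46850 = 2487/(2*(13/11)) + 46850 = (2487/2)*(11/13) + 46850 = 27357/26 + 46850 = 1245457/26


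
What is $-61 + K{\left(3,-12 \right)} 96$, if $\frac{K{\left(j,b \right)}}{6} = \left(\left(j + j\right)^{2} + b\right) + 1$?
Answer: $14339$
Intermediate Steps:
$K{\left(j,b \right)} = 6 + 6 b + 24 j^{2}$ ($K{\left(j,b \right)} = 6 \left(\left(\left(j + j\right)^{2} + b\right) + 1\right) = 6 \left(\left(\left(2 j\right)^{2} + b\right) + 1\right) = 6 \left(\left(4 j^{2} + b\right) + 1\right) = 6 \left(\left(b + 4 j^{2}\right) + 1\right) = 6 \left(1 + b + 4 j^{2}\right) = 6 + 6 b + 24 j^{2}$)
$-61 + K{\left(3,-12 \right)} 96 = -61 + \left(6 + 6 \left(-12\right) + 24 \cdot 3^{2}\right) 96 = -61 + \left(6 - 72 + 24 \cdot 9\right) 96 = -61 + \left(6 - 72 + 216\right) 96 = -61 + 150 \cdot 96 = -61 + 14400 = 14339$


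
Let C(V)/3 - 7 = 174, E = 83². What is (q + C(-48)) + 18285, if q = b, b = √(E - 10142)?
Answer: 18828 + I*√3253 ≈ 18828.0 + 57.035*I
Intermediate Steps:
E = 6889
C(V) = 543 (C(V) = 21 + 3*174 = 21 + 522 = 543)
b = I*√3253 (b = √(6889 - 10142) = √(-3253) = I*√3253 ≈ 57.035*I)
q = I*√3253 ≈ 57.035*I
(q + C(-48)) + 18285 = (I*√3253 + 543) + 18285 = (543 + I*√3253) + 18285 = 18828 + I*√3253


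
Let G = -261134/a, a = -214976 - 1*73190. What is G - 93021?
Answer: -13402614176/144083 ≈ -93020.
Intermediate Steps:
a = -288166 (a = -214976 - 73190 = -288166)
G = 130567/144083 (G = -261134/(-288166) = -261134*(-1/288166) = 130567/144083 ≈ 0.90619)
G - 93021 = 130567/144083 - 93021 = -13402614176/144083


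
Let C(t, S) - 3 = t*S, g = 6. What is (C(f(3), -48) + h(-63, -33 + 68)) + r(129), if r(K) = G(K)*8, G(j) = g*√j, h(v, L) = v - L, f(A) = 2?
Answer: -191 + 48*√129 ≈ 354.18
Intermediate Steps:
G(j) = 6*√j
r(K) = 48*√K (r(K) = (6*√K)*8 = 48*√K)
C(t, S) = 3 + S*t (C(t, S) = 3 + t*S = 3 + S*t)
(C(f(3), -48) + h(-63, -33 + 68)) + r(129) = ((3 - 48*2) + (-63 - (-33 + 68))) + 48*√129 = ((3 - 96) + (-63 - 1*35)) + 48*√129 = (-93 + (-63 - 35)) + 48*√129 = (-93 - 98) + 48*√129 = -191 + 48*√129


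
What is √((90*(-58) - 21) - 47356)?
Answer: I*√52597 ≈ 229.34*I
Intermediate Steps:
√((90*(-58) - 21) - 47356) = √((-5220 - 21) - 47356) = √(-5241 - 47356) = √(-52597) = I*√52597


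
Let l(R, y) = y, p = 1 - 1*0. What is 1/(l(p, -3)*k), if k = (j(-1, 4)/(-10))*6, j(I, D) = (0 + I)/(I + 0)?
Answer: 5/9 ≈ 0.55556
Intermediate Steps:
p = 1 (p = 1 + 0 = 1)
j(I, D) = 1 (j(I, D) = I/I = 1)
k = -3/5 (k = (1/(-10))*6 = (1*(-1/10))*6 = -1/10*6 = -3/5 ≈ -0.60000)
1/(l(p, -3)*k) = 1/(-3*(-3/5)) = 1/(9/5) = 5/9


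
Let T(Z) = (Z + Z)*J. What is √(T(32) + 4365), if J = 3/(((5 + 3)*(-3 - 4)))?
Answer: √213717/7 ≈ 66.042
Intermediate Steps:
J = -3/56 (J = 3/((8*(-7))) = 3/(-56) = 3*(-1/56) = -3/56 ≈ -0.053571)
T(Z) = -3*Z/28 (T(Z) = (Z + Z)*(-3/56) = (2*Z)*(-3/56) = -3*Z/28)
√(T(32) + 4365) = √(-3/28*32 + 4365) = √(-24/7 + 4365) = √(30531/7) = √213717/7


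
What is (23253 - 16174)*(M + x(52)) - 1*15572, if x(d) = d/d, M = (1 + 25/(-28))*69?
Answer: 1227549/28 ≈ 43841.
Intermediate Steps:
M = 207/28 (M = (1 + 25*(-1/28))*69 = (1 - 25/28)*69 = (3/28)*69 = 207/28 ≈ 7.3929)
x(d) = 1
(23253 - 16174)*(M + x(52)) - 1*15572 = (23253 - 16174)*(207/28 + 1) - 1*15572 = 7079*(235/28) - 15572 = 1663565/28 - 15572 = 1227549/28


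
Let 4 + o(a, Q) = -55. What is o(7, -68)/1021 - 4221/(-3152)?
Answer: 4123673/3218192 ≈ 1.2814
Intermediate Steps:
o(a, Q) = -59 (o(a, Q) = -4 - 55 = -59)
o(7, -68)/1021 - 4221/(-3152) = -59/1021 - 4221/(-3152) = -59*1/1021 - 4221*(-1/3152) = -59/1021 + 4221/3152 = 4123673/3218192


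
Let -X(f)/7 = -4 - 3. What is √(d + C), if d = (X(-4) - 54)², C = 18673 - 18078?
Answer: 2*√155 ≈ 24.900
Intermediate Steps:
C = 595
X(f) = 49 (X(f) = -7*(-4 - 3) = -7*(-7) = 49)
d = 25 (d = (49 - 54)² = (-5)² = 25)
√(d + C) = √(25 + 595) = √620 = 2*√155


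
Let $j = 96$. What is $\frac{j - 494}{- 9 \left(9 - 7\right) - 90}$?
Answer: $\frac{199}{54} \approx 3.6852$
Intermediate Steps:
$\frac{j - 494}{- 9 \left(9 - 7\right) - 90} = \frac{96 - 494}{- 9 \left(9 - 7\right) - 90} = - \frac{398}{\left(-9\right) 2 - 90} = - \frac{398}{-18 - 90} = - \frac{398}{-108} = \left(-398\right) \left(- \frac{1}{108}\right) = \frac{199}{54}$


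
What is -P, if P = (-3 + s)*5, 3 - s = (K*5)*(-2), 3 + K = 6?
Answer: -150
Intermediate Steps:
K = 3 (K = -3 + 6 = 3)
s = 33 (s = 3 - 3*5*(-2) = 3 - 15*(-2) = 3 - 1*(-30) = 3 + 30 = 33)
P = 150 (P = (-3 + 33)*5 = 30*5 = 150)
-P = -1*150 = -150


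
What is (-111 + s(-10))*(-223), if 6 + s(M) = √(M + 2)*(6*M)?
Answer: 26091 + 26760*I*√2 ≈ 26091.0 + 37844.0*I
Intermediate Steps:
s(M) = -6 + 6*M*√(2 + M) (s(M) = -6 + √(M + 2)*(6*M) = -6 + √(2 + M)*(6*M) = -6 + 6*M*√(2 + M))
(-111 + s(-10))*(-223) = (-111 + (-6 + 6*(-10)*√(2 - 10)))*(-223) = (-111 + (-6 + 6*(-10)*√(-8)))*(-223) = (-111 + (-6 + 6*(-10)*(2*I*√2)))*(-223) = (-111 + (-6 - 120*I*√2))*(-223) = (-117 - 120*I*√2)*(-223) = 26091 + 26760*I*√2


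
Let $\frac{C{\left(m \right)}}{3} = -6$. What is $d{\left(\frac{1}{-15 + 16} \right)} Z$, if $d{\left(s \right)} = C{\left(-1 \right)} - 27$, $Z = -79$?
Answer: $3555$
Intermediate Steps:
$C{\left(m \right)} = -18$ ($C{\left(m \right)} = 3 \left(-6\right) = -18$)
$d{\left(s \right)} = -45$ ($d{\left(s \right)} = -18 - 27 = -45$)
$d{\left(\frac{1}{-15 + 16} \right)} Z = \left(-45\right) \left(-79\right) = 3555$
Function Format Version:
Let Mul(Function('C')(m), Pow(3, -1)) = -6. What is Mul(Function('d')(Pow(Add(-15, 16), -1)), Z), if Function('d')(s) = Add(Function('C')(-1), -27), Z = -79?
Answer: 3555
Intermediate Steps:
Function('C')(m) = -18 (Function('C')(m) = Mul(3, -6) = -18)
Function('d')(s) = -45 (Function('d')(s) = Add(-18, -27) = -45)
Mul(Function('d')(Pow(Add(-15, 16), -1)), Z) = Mul(-45, -79) = 3555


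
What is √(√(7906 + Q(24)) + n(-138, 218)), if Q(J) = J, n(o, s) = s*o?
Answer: √(-30084 + √7930) ≈ 173.19*I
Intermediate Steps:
n(o, s) = o*s
√(√(7906 + Q(24)) + n(-138, 218)) = √(√(7906 + 24) - 138*218) = √(√7930 - 30084) = √(-30084 + √7930)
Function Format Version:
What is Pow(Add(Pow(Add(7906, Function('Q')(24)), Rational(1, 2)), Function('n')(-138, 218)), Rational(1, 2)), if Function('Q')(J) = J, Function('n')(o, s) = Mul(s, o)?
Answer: Pow(Add(-30084, Pow(7930, Rational(1, 2))), Rational(1, 2)) ≈ Mul(173.19, I)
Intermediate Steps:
Function('n')(o, s) = Mul(o, s)
Pow(Add(Pow(Add(7906, Function('Q')(24)), Rational(1, 2)), Function('n')(-138, 218)), Rational(1, 2)) = Pow(Add(Pow(Add(7906, 24), Rational(1, 2)), Mul(-138, 218)), Rational(1, 2)) = Pow(Add(Pow(7930, Rational(1, 2)), -30084), Rational(1, 2)) = Pow(Add(-30084, Pow(7930, Rational(1, 2))), Rational(1, 2))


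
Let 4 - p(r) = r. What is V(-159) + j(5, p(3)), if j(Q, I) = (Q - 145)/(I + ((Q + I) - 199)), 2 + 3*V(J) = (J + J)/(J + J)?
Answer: 19/48 ≈ 0.39583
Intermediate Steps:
V(J) = -⅓ (V(J) = -⅔ + ((J + J)/(J + J))/3 = -⅔ + ((2*J)/((2*J)))/3 = -⅔ + ((2*J)*(1/(2*J)))/3 = -⅔ + (⅓)*1 = -⅔ + ⅓ = -⅓)
p(r) = 4 - r
j(Q, I) = (-145 + Q)/(-199 + Q + 2*I) (j(Q, I) = (-145 + Q)/(I + ((I + Q) - 199)) = (-145 + Q)/(I + (-199 + I + Q)) = (-145 + Q)/(-199 + Q + 2*I))
V(-159) + j(5, p(3)) = -⅓ + (-145 + 5)/(-199 + 5 + 2*(4 - 1*3)) = -⅓ - 140/(-199 + 5 + 2*(4 - 3)) = -⅓ - 140/(-199 + 5 + 2*1) = -⅓ - 140/(-199 + 5 + 2) = -⅓ - 140/(-192) = -⅓ - 1/192*(-140) = -⅓ + 35/48 = 19/48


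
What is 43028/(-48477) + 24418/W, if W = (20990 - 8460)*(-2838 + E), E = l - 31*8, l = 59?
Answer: -272193839011/306441780645 ≈ -0.88824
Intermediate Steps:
E = -189 (E = 59 - 31*8 = 59 - 248 = -189)
W = -37928310 (W = (20990 - 8460)*(-2838 - 189) = 12530*(-3027) = -37928310)
43028/(-48477) + 24418/W = 43028/(-48477) + 24418/(-37928310) = 43028*(-1/48477) + 24418*(-1/37928310) = -43028/48477 - 12209/18964155 = -272193839011/306441780645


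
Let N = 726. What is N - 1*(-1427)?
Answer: 2153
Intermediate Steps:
N - 1*(-1427) = 726 - 1*(-1427) = 726 + 1427 = 2153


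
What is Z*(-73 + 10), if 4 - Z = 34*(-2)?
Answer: -4536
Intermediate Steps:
Z = 72 (Z = 4 - 34*(-2) = 4 - 1*(-68) = 4 + 68 = 72)
Z*(-73 + 10) = 72*(-73 + 10) = 72*(-63) = -4536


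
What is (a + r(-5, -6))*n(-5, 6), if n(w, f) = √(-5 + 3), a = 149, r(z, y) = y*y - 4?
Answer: 181*I*√2 ≈ 255.97*I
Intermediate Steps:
r(z, y) = -4 + y² (r(z, y) = y² - 4 = -4 + y²)
n(w, f) = I*√2 (n(w, f) = √(-2) = I*√2)
(a + r(-5, -6))*n(-5, 6) = (149 + (-4 + (-6)²))*(I*√2) = (149 + (-4 + 36))*(I*√2) = (149 + 32)*(I*√2) = 181*(I*√2) = 181*I*√2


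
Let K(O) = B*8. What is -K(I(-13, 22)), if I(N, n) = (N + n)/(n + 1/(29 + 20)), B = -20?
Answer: 160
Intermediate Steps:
I(N, n) = (N + n)/(1/49 + n) (I(N, n) = (N + n)/(n + 1/49) = (N + n)/(1/49 + n))
K(O) = -160 (K(O) = -20*8 = -160)
-K(I(-13, 22)) = -1*(-160) = 160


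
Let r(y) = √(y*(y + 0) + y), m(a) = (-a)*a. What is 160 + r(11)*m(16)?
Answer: 160 - 512*√33 ≈ -2781.2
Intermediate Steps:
m(a) = -a²
r(y) = √(y + y²) (r(y) = √(y*y + y) = √(y² + y) = √(y + y²))
160 + r(11)*m(16) = 160 + √(11*(1 + 11))*(-1*16²) = 160 + √(11*12)*(-1*256) = 160 + √132*(-256) = 160 + (2*√33)*(-256) = 160 - 512*√33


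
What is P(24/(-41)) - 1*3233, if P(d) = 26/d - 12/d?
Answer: -39083/12 ≈ -3256.9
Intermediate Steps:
P(d) = 14/d
P(24/(-41)) - 1*3233 = 14/((24/(-41))) - 1*3233 = 14/((24*(-1/41))) - 3233 = 14/(-24/41) - 3233 = 14*(-41/24) - 3233 = -287/12 - 3233 = -39083/12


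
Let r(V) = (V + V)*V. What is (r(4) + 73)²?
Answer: 11025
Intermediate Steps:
r(V) = 2*V² (r(V) = (2*V)*V = 2*V²)
(r(4) + 73)² = (2*4² + 73)² = (2*16 + 73)² = (32 + 73)² = 105² = 11025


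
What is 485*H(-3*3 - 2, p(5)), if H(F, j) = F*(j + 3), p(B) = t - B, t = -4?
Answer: 32010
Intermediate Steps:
p(B) = -4 - B
H(F, j) = F*(3 + j)
485*H(-3*3 - 2, p(5)) = 485*((-3*3 - 2)*(3 + (-4 - 1*5))) = 485*((-9 - 2)*(3 + (-4 - 5))) = 485*(-11*(3 - 9)) = 485*(-11*(-6)) = 485*66 = 32010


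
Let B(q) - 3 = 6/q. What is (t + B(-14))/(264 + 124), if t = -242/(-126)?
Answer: 283/24444 ≈ 0.011577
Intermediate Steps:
t = 121/63 (t = -242*(-1/126) = 121/63 ≈ 1.9206)
B(q) = 3 + 6/q
(t + B(-14))/(264 + 124) = (121/63 + (3 + 6/(-14)))/(264 + 124) = (121/63 + (3 + 6*(-1/14)))/388 = (121/63 + (3 - 3/7))*(1/388) = (121/63 + 18/7)*(1/388) = (283/63)*(1/388) = 283/24444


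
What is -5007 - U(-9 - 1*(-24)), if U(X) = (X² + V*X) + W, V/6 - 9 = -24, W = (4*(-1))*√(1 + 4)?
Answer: -3882 + 4*√5 ≈ -3873.1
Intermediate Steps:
W = -4*√5 ≈ -8.9443
V = -90 (V = 54 + 6*(-24) = 54 - 144 = -90)
U(X) = X² - 90*X - 4*√5 (U(X) = (X² - 90*X) - 4*√5 = X² - 90*X - 4*√5)
-5007 - U(-9 - 1*(-24)) = -5007 - ((-9 - 1*(-24))² - 90*(-9 - 1*(-24)) - 4*√5) = -5007 - ((-9 + 24)² - 90*(-9 + 24) - 4*√5) = -5007 - (15² - 90*15 - 4*√5) = -5007 - (225 - 1350 - 4*√5) = -5007 - (-1125 - 4*√5) = -5007 + (1125 + 4*√5) = -3882 + 4*√5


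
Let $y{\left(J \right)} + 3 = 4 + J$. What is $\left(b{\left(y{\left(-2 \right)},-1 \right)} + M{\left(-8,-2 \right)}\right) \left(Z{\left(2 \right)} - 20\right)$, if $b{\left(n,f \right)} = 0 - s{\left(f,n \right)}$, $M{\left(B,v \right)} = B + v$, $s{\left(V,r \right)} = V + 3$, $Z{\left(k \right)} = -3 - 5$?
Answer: $336$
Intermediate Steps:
$y{\left(J \right)} = 1 + J$ ($y{\left(J \right)} = -3 + \left(4 + J\right) = 1 + J$)
$Z{\left(k \right)} = -8$ ($Z{\left(k \right)} = -3 - 5 = -8$)
$s{\left(V,r \right)} = 3 + V$
$b{\left(n,f \right)} = -3 - f$ ($b{\left(n,f \right)} = 0 - \left(3 + f\right) = -3 - f$)
$\left(b{\left(y{\left(-2 \right)},-1 \right)} + M{\left(-8,-2 \right)}\right) \left(Z{\left(2 \right)} - 20\right) = \left(\left(-3 - -1\right) - 10\right) \left(-8 - 20\right) = \left(\left(-3 + 1\right) - 10\right) \left(-28\right) = \left(-2 - 10\right) \left(-28\right) = \left(-12\right) \left(-28\right) = 336$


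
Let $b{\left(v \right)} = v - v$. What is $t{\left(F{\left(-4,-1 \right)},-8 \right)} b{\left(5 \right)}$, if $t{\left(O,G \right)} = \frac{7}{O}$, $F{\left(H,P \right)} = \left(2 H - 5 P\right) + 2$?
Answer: $0$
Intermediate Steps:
$b{\left(v \right)} = 0$
$F{\left(H,P \right)} = 2 - 5 P + 2 H$ ($F{\left(H,P \right)} = \left(- 5 P + 2 H\right) + 2 = 2 - 5 P + 2 H$)
$t{\left(F{\left(-4,-1 \right)},-8 \right)} b{\left(5 \right)} = \frac{7}{2 - -5 + 2 \left(-4\right)} 0 = \frac{7}{2 + 5 - 8} \cdot 0 = \frac{7}{-1} \cdot 0 = 7 \left(-1\right) 0 = \left(-7\right) 0 = 0$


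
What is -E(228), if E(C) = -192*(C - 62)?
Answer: 31872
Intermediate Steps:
E(C) = 11904 - 192*C (E(C) = -192*(-62 + C) = 11904 - 192*C)
-E(228) = -(11904 - 192*228) = -(11904 - 43776) = -1*(-31872) = 31872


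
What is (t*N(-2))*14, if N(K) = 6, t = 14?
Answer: 1176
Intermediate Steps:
(t*N(-2))*14 = (14*6)*14 = 84*14 = 1176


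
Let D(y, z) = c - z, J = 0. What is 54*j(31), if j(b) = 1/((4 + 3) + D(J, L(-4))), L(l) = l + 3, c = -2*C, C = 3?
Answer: 27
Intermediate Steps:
c = -6 (c = -2*3 = -6)
L(l) = 3 + l
D(y, z) = -6 - z
j(b) = 1/2 (j(b) = 1/((4 + 3) + (-6 - (3 - 4))) = 1/(7 + (-6 - 1*(-1))) = 1/(7 + (-6 + 1)) = 1/(7 - 5) = 1/2)
54*j(31) = 54*(1/2) = 27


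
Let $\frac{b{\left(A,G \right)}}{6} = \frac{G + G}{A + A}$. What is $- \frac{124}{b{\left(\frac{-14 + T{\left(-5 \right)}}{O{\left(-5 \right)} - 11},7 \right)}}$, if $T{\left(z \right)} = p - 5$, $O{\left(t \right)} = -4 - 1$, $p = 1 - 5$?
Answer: $- \frac{713}{168} \approx -4.244$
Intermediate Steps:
$p = -4$ ($p = 1 - 5 = -4$)
$O{\left(t \right)} = -5$
$T{\left(z \right)} = -9$ ($T{\left(z \right)} = -4 - 5 = -9$)
$b{\left(A,G \right)} = \frac{6 G}{A}$ ($b{\left(A,G \right)} = 6 \frac{G + G}{A + A} = 6 \frac{2 G}{2 A} = 6 \cdot 2 G \frac{1}{2 A} = 6 \frac{G}{A} = \frac{6 G}{A}$)
$- \frac{124}{b{\left(\frac{-14 + T{\left(-5 \right)}}{O{\left(-5 \right)} - 11},7 \right)}} = - \frac{124}{6 \cdot 7 \frac{1}{\left(-14 - 9\right) \frac{1}{-5 - 11}}} = - \frac{124}{6 \cdot 7 \frac{1}{\left(-23\right) \frac{1}{-16}}} = - \frac{124}{6 \cdot 7 \frac{1}{\left(-23\right) \left(- \frac{1}{16}\right)}} = - \frac{124}{6 \cdot 7 \frac{1}{\frac{23}{16}}} = - \frac{124}{6 \cdot 7 \cdot \frac{16}{23}} = - \frac{124}{\frac{672}{23}} = \left(-124\right) \frac{23}{672} = - \frac{713}{168}$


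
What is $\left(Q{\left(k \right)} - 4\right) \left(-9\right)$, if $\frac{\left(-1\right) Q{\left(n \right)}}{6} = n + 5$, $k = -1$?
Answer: $252$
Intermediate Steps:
$Q{\left(n \right)} = -30 - 6 n$ ($Q{\left(n \right)} = - 6 \left(n + 5\right) = - 6 \left(5 + n\right) = -30 - 6 n$)
$\left(Q{\left(k \right)} - 4\right) \left(-9\right) = \left(\left(-30 - -6\right) - 4\right) \left(-9\right) = \left(\left(-30 + 6\right) - 4\right) \left(-9\right) = \left(-24 - 4\right) \left(-9\right) = \left(-28\right) \left(-9\right) = 252$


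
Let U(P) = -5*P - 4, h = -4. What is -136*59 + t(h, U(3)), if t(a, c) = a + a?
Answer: -8032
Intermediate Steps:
U(P) = -4 - 5*P
t(a, c) = 2*a
-136*59 + t(h, U(3)) = -136*59 + 2*(-4) = -8024 - 8 = -8032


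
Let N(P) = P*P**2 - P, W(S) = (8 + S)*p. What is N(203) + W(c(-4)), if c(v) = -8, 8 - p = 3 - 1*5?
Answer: 8365224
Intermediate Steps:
p = 10 (p = 8 - (3 - 1*5) = 8 - (3 - 5) = 8 - 1*(-2) = 8 + 2 = 10)
W(S) = 80 + 10*S (W(S) = (8 + S)*10 = 80 + 10*S)
N(P) = P**3 - P
N(203) + W(c(-4)) = (203**3 - 1*203) + (80 + 10*(-8)) = (8365427 - 203) + (80 - 80) = 8365224 + 0 = 8365224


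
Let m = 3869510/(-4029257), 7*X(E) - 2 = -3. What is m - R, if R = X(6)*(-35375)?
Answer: -142562052945/28204799 ≈ -5054.5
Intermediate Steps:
X(E) = -⅐ (X(E) = 2/7 + (⅐)*(-3) = 2/7 - 3/7 = -⅐)
R = 35375/7 (R = -⅐*(-35375) = 35375/7 ≈ 5053.6)
m = -3869510/4029257 (m = 3869510*(-1/4029257) = -3869510/4029257 ≈ -0.96035)
m - R = -3869510/4029257 - 1*35375/7 = -3869510/4029257 - 35375/7 = -142562052945/28204799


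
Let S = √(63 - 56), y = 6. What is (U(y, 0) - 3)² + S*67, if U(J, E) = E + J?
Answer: 9 + 67*√7 ≈ 186.27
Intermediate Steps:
S = √7 ≈ 2.6458
(U(y, 0) - 3)² + S*67 = ((0 + 6) - 3)² + √7*67 = (6 - 3)² + 67*√7 = 3² + 67*√7 = 9 + 67*√7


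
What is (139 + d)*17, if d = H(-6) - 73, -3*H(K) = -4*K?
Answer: 986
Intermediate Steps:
H(K) = 4*K/3 (H(K) = -(-4)*K/3 = 4*K/3)
d = -81 (d = (4/3)*(-6) - 73 = -8 - 73 = -81)
(139 + d)*17 = (139 - 81)*17 = 58*17 = 986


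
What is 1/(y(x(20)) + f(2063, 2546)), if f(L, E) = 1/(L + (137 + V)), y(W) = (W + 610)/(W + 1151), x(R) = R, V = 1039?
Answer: 3792869/2041741 ≈ 1.8577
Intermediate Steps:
y(W) = (610 + W)/(1151 + W)
f(L, E) = 1/(1176 + L) (f(L, E) = 1/(L + (137 + 1039)) = 1/(L + 1176) = 1/(1176 + L))
1/(y(x(20)) + f(2063, 2546)) = 1/((610 + 20)/(1151 + 20) + 1/(1176 + 2063)) = 1/(630/1171 + 1/3239) = 1/(2041741/3792869) = 3792869/2041741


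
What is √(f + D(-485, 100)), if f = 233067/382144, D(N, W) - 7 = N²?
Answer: 5*√21469979746649/47768 ≈ 485.01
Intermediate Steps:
D(N, W) = 7 + N²
f = 233067/382144 (f = 233067*(1/382144) = 233067/382144 ≈ 0.60989)
√(f + D(-485, 100)) = √(233067/382144 + (7 + (-485)²)) = √(233067/382144 + (7 + 235225)) = √(233067/382144 + 235232) = √(89892730475/382144) = 5*√21469979746649/47768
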